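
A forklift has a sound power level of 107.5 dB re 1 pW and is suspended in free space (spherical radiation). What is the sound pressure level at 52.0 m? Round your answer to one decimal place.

62.2 dB

Free-field spherical radiation: L_p = L_w − 10·log₁₀(4π·r²), r = 52.0 m.
4π·r² = 3.398e+04 m², 10·log₁₀ of that is 45.312 dB.
L_p = 107.5 − 45.312 = 62.19 dB.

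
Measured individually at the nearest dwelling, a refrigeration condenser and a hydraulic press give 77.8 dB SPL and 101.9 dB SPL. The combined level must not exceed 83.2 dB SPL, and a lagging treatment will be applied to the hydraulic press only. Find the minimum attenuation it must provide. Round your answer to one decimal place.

20.2 dB

Fixed contribution from the other source: Σ 10^(L/10) = 10^(77.8/10) = 6.026e+07 (77.80 dB SPL).
The limit corresponds to 10^(83.2/10) = 2.089e+08; subtracting the fixed part leaves 1.487e+08 for the hydraulic press, i.e. 81.72 dB SPL.
Required insertion loss = 101.9 − 81.72 = 20.18 dB.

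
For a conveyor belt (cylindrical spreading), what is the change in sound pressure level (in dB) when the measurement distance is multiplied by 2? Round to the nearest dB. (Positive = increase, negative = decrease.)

With cylindrical spreading the level changes by −10·log₁₀(r₂/r₁).
ΔL = −10·log₁₀(2) = -3.01 dB.

-3 dB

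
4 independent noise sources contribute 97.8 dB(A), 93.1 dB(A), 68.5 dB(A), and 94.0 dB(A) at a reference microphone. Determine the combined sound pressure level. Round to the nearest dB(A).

Incoherent sources combine by intensity addition: L_total = 10·log₁₀(Σ 10^(L_i/10)).
Σ 10^(L/10) = 10^(97.8/10) + 10^(93.1/10) + 10^(68.5/10) + 10^(94.0/10) = 1.059e+10.
L_total = 10·log₁₀(1.059e+10) = 100.25 dB(A).

100 dB(A)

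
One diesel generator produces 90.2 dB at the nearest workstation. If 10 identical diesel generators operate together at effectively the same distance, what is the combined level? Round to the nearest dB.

100 dB

N identical incoherent sources raise the level by 10·log₁₀ N.
L_total = 90.2 + 10·log₁₀(10) = 90.2 + 10.000 = 100.20 dB.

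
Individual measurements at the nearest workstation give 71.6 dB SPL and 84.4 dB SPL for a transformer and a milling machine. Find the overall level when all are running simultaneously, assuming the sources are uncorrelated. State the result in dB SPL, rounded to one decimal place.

84.6 dB SPL

Incoherent sources combine by intensity addition: L_total = 10·log₁₀(Σ 10^(L_i/10)).
Σ 10^(L/10) = 10^(71.6/10) + 10^(84.4/10) = 2.899e+08.
L_total = 10·log₁₀(2.899e+08) = 84.62 dB SPL.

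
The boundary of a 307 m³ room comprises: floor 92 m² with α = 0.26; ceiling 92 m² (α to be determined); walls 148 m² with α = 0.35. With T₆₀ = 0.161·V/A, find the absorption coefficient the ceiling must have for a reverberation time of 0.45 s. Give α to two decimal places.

0.37

From T₆₀ = 0.161·V/A, the target T₆₀ = 0.45 s needs A = 0.161·307/0.45 = 109.84 m².
Absorption from the other surfaces = 92·0.26 + 148·0.35 = 75.72 m², so the ceiling must supply 34.12 m² over 92 m².
α = 34.12/92 = 0.371.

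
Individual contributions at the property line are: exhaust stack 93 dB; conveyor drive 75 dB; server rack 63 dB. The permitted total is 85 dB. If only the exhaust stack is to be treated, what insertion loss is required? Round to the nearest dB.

8 dB

Everything except the exhaust stack sums to 10^(75/10) + 10^(63/10) = 3.362e+07 in linear terms, 75.27 dB.
The limit corresponds to 10^(85/10) = 3.162e+08; subtracting the fixed part leaves 2.826e+08 for the exhaust stack, i.e. 84.51 dB.
Required insertion loss = 93 − 84.51 = 8.49 dB.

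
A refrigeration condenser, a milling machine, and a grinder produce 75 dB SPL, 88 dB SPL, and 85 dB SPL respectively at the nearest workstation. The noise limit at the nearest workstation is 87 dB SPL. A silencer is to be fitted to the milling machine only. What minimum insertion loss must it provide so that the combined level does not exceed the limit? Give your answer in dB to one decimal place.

Everything except the milling machine sums to 10^(75/10) + 10^(85/10) = 3.479e+08 in linear terms, 85.41 dB SPL.
To meet 87 dB SPL overall, the treated milling machine may contribute at most 10^(87/10) − 3.479e+08 = 1.533e+08, i.e. 81.86 dB SPL.
Required insertion loss = 88 − 81.86 = 6.14 dB.

6.1 dB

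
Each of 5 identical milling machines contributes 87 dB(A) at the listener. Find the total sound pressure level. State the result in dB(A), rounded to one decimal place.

94.0 dB(A)

N identical incoherent sources raise the level by 10·log₁₀ N.
L_total = 87 + 10·log₁₀(5) = 87 + 6.990 = 93.99 dB(A).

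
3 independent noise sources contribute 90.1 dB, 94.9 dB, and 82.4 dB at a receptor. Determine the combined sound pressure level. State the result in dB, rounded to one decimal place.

96.3 dB

Incoherent sources combine by intensity addition: L_total = 10·log₁₀(Σ 10^(L_i/10)).
Σ 10^(L/10) = 10^(90.1/10) + 10^(94.9/10) + 10^(82.4/10) = 4.287e+09.
L_total = 10·log₁₀(4.287e+09) = 96.32 dB.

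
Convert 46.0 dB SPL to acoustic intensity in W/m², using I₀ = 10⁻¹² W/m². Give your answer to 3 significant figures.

3.98e-08 W/m²

I/I₀ = 10^(46.0/10) = 3.981e+04, so I = 3.981e+04 × 10⁻¹² W/m².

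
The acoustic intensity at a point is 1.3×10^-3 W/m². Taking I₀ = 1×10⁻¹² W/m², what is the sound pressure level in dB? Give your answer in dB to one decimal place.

91.1 dB

L = 10·log₁₀(I/I₀) = 10·log₁₀(1.3×10^-3/10⁻¹²) = 10·log₁₀(1.3×10^9).
L = 10·(0.1139 + 9) = 91.14 dB.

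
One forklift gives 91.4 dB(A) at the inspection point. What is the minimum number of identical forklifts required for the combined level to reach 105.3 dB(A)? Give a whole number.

25

N identical sources give L₁ + 10·log₁₀ N, so require 10·log₁₀ N ≥ 105.3 − 91.4 = 13.9 dB.
N ≥ 10^(13.9/10) = 24.547, so N = 25.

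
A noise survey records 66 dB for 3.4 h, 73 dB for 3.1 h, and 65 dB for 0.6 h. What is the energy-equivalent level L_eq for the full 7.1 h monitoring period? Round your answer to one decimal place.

Weight each interval's intensity by its duration and average over T = 7.1 h:
Σ tᵢ·10^(Lᵢ/10) = 3.4·10^(66/10) + 3.1·10^(73/10) + 0.6·10^(65/10) = 7.729e+07.
L_eq = 10·log₁₀(7.729e+07/7.1) = 70.37 dB.

70.4 dB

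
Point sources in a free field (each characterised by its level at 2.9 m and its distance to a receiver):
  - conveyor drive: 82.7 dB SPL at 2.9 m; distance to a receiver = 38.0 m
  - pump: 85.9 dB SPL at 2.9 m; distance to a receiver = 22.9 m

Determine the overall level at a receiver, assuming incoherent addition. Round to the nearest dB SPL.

69 dB SPL

First find each source's level at the receiver (point-source: −20·log₁₀(r/r_ref)), then combine on an intensity basis.
conveyor drive: 82.7 − 20·log₁₀(38.0/2.9) = 82.7 − 22.35 = 60.35 dB SPL.
pump: 85.9 − 20·log₁₀(22.9/2.9) = 85.9 − 17.95 = 67.95 dB SPL.
Σ 10^(L/10) = 7.324e+06 → L_total = 10·log₁₀(7.324e+06) = 68.65 dB SPL.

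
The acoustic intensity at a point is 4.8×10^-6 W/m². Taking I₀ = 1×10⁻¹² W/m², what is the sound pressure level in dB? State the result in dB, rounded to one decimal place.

Dividing by I₀ shifts the exponent by 12: I/I₀ = 4.8×10^6.
L = 10·(0.6812 + 6) = 66.81 dB.

66.8 dB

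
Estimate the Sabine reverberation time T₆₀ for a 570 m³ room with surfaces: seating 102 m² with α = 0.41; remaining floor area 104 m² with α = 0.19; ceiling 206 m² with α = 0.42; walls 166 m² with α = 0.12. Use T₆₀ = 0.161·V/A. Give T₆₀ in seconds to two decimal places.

0.55 s

A = Σ Sᵢαᵢ = 102·0.41 + 104·0.19 + 206·0.42 + 166·0.12 = 168.02 m².
T₆₀ = 0.161 × 570 / 168.02 = 0.546 s.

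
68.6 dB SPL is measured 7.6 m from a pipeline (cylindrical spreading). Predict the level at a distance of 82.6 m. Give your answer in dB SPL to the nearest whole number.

For a line source, L₂ = L₁ − 10·log₁₀(r₂/r₁).
L₂ = 68.6 − 10·log₁₀(82.6/7.6) = 68.6 − 10.362 = 58.24 dB SPL.

58 dB SPL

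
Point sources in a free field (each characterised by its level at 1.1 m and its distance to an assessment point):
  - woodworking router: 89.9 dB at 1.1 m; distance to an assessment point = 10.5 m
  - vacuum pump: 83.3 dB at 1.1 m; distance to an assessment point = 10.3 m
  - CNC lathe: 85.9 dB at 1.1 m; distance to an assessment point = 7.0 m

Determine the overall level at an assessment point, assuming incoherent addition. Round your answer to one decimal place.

73.6 dB

Apply inverse-square spreading to bring every level to the receiver, then sum 10^(L/10).
woodworking router: 89.9 − 20·log₁₀(10.5/1.1) = 89.9 − 19.60 = 70.30 dB.
vacuum pump: 83.3 − 20·log₁₀(10.3/1.1) = 83.3 − 19.43 = 63.87 dB.
CNC lathe: 85.9 − 20·log₁₀(7.0/1.1) = 85.9 − 16.07 = 69.83 dB.
Σ 10^(L/10) = 2.277e+07 → L_total = 10·log₁₀(2.277e+07) = 73.57 dB.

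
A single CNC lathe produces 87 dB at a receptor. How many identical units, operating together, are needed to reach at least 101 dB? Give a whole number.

26

Need L₁ + 10·log₁₀ N ≥ 101, i.e. log₁₀ N ≥ 1.40.
N ≥ 10^(14.0/10) = 25.119, so N = 26.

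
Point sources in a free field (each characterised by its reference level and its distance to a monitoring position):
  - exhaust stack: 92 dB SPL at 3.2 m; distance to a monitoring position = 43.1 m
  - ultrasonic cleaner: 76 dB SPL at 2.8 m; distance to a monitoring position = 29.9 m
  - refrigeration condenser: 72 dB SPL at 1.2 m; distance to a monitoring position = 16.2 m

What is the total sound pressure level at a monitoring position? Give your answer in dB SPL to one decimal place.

First find each source's level at the receiver (point-source: −20·log₁₀(r/r_ref)), then combine on an intensity basis.
exhaust stack: 92 − 20·log₁₀(43.1/3.2) = 92 − 22.59 = 69.41 dB SPL.
ultrasonic cleaner: 76 − 20·log₁₀(29.9/2.8) = 76 − 20.57 = 55.43 dB SPL.
refrigeration condenser: 72 − 20·log₁₀(16.2/1.2) = 72 − 22.61 = 49.39 dB SPL.
Σ 10^(L/10) = 9.173e+06 → L_total = 10·log₁₀(9.173e+06) = 69.62 dB SPL.

69.6 dB SPL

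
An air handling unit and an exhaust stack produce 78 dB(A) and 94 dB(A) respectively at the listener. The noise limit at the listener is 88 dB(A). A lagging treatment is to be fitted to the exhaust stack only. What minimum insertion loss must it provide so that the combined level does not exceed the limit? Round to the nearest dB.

6 dB

Fixed contribution from the other source: Σ 10^(L/10) = 10^(78/10) = 6.310e+07 (78.00 dB(A)).
The limit corresponds to 10^(88/10) = 6.310e+08; subtracting the fixed part leaves 5.679e+08 for the exhaust stack, i.e. 87.54 dB(A).
Required insertion loss = 94 − 87.54 = 6.46 dB.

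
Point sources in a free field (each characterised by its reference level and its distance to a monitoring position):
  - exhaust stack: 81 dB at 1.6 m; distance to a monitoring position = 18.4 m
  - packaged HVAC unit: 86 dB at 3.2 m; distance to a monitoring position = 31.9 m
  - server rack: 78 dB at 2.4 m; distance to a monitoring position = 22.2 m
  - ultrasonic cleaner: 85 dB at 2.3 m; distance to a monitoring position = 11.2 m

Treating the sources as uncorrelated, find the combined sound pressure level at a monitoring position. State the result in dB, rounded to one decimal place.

72.8 dB

Propagate each source to the receiver with L = L_ref − 20·log₁₀(r/r_ref), then add intensities.
exhaust stack: 81 − 20·log₁₀(18.4/1.6) = 81 − 21.21 = 59.79 dB.
packaged HVAC unit: 86 − 20·log₁₀(31.9/3.2) = 86 − 19.97 = 66.03 dB.
server rack: 78 − 20·log₁₀(22.2/2.4) = 78 − 19.32 = 58.68 dB.
ultrasonic cleaner: 85 − 20·log₁₀(11.2/2.3) = 85 − 13.75 = 71.25 dB.
Σ 10^(L/10) = 1.903e+07 → L_total = 10·log₁₀(1.903e+07) = 72.79 dB.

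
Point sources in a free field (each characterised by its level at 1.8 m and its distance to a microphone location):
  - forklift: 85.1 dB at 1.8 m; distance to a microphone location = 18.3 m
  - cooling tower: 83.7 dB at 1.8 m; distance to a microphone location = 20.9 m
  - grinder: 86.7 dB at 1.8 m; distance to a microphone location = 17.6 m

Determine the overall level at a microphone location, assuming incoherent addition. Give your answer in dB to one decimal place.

Propagate each source to the receiver with L = L_ref − 20·log₁₀(r/r_ref), then add intensities.
forklift: 85.1 − 20·log₁₀(18.3/1.8) = 85.1 − 20.14 = 64.96 dB.
cooling tower: 83.7 − 20·log₁₀(20.9/1.8) = 83.7 − 21.30 = 62.40 dB.
grinder: 86.7 − 20·log₁₀(17.6/1.8) = 86.7 − 19.80 = 66.90 dB.
Σ 10^(L/10) = 9.762e+06 → L_total = 10·log₁₀(9.762e+06) = 69.90 dB.

69.9 dB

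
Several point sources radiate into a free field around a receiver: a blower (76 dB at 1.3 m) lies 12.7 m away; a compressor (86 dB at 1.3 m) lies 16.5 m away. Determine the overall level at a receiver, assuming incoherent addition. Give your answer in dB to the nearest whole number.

First find each source's level at the receiver (point-source: −20·log₁₀(r/r_ref)), then combine on an intensity basis.
blower: 76 − 20·log₁₀(12.7/1.3) = 76 − 19.80 = 56.20 dB.
compressor: 86 − 20·log₁₀(16.5/1.3) = 86 − 22.07 = 63.93 dB.
Σ 10^(L/10) = 2.888e+06 → L_total = 10·log₁₀(2.888e+06) = 64.61 dB.

65 dB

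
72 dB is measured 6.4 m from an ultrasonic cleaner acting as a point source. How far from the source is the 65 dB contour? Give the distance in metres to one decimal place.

14.3 m

For a point source L₁ − L₂ = 20·log₁₀(r₂/r₁), so r₂ = r₁·10^((L₁−L₂)/20).
r₂ = 6.4·10^((72−65)/20) = 6.4·10^(7.0/20) = 14.33 m.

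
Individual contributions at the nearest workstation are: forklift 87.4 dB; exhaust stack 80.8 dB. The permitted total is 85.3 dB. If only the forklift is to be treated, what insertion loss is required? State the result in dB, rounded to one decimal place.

The untreated sources together contribute 10^(80.8/10) = 1.202e+08, i.e. 80.80 dB.
To meet 85.3 dB overall, the treated forklift may contribute at most 10^(85.3/10) − 1.202e+08 = 2.186e+08, i.e. 83.40 dB.
Required insertion loss = 87.4 − 83.40 = 4.00 dB.

4.0 dB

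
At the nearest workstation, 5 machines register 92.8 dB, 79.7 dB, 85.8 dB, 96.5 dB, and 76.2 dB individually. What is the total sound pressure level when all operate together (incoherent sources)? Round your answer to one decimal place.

98.4 dB

For uncorrelated sources the intensities add, so convert each level to linear form, sum, and take 10·log₁₀ of the total.
Σ 10^(L/10) = 10^(92.8/10) + 10^(79.7/10) + 10^(85.8/10) + 10^(96.5/10) + 10^(76.2/10) = 6.887e+09.
L_total = 10·log₁₀(6.887e+09) = 98.38 dB.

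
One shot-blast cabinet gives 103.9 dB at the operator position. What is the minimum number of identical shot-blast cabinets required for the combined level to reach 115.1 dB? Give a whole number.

14

N identical sources give L₁ + 10·log₁₀ N, so require 10·log₁₀ N ≥ 115.1 − 103.9 = 11.2 dB.
N ≥ 10^(11.2/10) = 13.183, so N = 14.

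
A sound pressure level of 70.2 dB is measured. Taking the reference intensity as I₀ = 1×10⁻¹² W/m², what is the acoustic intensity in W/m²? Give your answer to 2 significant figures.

1.0e-05 W/m²

L = 10·log₁₀(I/I₀) ⇒ I = I₀·10^(L/10) = 10⁻¹² × 10^7.02.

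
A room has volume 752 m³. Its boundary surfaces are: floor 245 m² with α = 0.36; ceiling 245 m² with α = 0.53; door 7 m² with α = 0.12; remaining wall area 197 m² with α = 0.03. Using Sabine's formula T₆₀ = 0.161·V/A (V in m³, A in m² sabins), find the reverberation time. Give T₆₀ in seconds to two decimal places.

Total absorption A = 245·0.36 + 245·0.53 + 7·0.12 + 197·0.03 = 224.80 m² sabins.
T₆₀ = 0.161 × 752 / 224.80 = 0.539 s.

0.54 s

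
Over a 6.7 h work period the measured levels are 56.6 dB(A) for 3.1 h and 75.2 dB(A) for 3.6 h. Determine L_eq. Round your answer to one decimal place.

Weight each interval's intensity by its duration and average over T = 6.7 h:
Σ tᵢ·10^(Lᵢ/10) = 3.1·10^(56.6/10) + 3.6·10^(75.2/10) = 1.206e+08.
L_eq = 10·log₁₀(1.206e+08/6.7) = 72.55 dB(A).

72.6 dB(A)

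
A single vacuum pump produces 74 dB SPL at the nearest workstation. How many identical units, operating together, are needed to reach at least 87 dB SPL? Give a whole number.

20

Need L₁ + 10·log₁₀ N ≥ 87, i.e. log₁₀ N ≥ 1.30.
N ≥ 10^(13.0/10) = 19.953, so N = 20.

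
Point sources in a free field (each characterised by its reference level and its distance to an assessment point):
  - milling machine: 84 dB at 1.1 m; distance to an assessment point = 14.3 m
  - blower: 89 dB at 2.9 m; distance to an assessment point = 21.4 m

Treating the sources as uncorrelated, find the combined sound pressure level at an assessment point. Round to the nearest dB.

Propagate each source to the receiver with L = L_ref − 20·log₁₀(r/r_ref), then add intensities.
milling machine: 84 − 20·log₁₀(14.3/1.1) = 84 − 22.28 = 61.72 dB.
blower: 89 − 20·log₁₀(21.4/2.9) = 89 − 17.36 = 71.64 dB.
Σ 10^(L/10) = 1.607e+07 → L_total = 10·log₁₀(1.607e+07) = 72.06 dB.

72 dB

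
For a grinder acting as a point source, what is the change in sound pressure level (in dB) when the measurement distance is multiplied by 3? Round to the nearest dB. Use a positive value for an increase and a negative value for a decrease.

-10 dB

A point source loses 6 dB per doubling of distance; generally ΔL = −20·log₁₀(r₂/r₁).
ΔL = −20·log₁₀(3) = -9.54 dB.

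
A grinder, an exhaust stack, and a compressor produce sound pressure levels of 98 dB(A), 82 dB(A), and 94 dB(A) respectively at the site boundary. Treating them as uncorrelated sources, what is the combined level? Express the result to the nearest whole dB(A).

100 dB(A)

Incoherent sources combine by intensity addition: L_total = 10·log₁₀(Σ 10^(L_i/10)).
Σ 10^(L/10) = 10^(98/10) + 10^(82/10) + 10^(94/10) = 8.980e+09.
L_total = 10·log₁₀(8.980e+09) = 99.53 dB(A).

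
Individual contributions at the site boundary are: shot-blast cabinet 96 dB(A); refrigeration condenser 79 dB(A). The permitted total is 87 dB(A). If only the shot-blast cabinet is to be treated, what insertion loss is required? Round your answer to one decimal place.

Fixed contribution from the other source: Σ 10^(L/10) = 10^(79/10) = 7.943e+07 (79.00 dB(A)).
To meet 87 dB(A) overall, the treated shot-blast cabinet may contribute at most 10^(87/10) − 7.943e+07 = 4.218e+08, i.e. 86.25 dB(A).
Required insertion loss = 96 − 86.25 = 9.75 dB.

9.7 dB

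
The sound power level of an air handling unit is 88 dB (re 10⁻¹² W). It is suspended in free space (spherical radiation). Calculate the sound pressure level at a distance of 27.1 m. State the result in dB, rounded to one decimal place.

48.3 dB

L_p = L_w − 10·log₁₀(4π·r²) with r = 27.1 m.
4π·r² = 9229 m², 10·log₁₀ of that is 39.651 dB.
L_p = 88 − 39.651 = 48.35 dB.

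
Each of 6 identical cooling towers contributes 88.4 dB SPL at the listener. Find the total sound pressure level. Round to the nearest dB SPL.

96 dB SPL

L_total = L₁ + 10·log₁₀ N for N identical incoherent sources.
L_total = 88.4 + 10·log₁₀(6) = 88.4 + 7.782 = 96.18 dB SPL.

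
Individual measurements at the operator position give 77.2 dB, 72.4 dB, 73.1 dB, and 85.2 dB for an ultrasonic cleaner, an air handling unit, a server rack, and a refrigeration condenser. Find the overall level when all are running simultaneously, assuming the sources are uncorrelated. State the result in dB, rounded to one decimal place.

86.2 dB

Incoherent sources combine by intensity addition: L_total = 10·log₁₀(Σ 10^(L_i/10)).
Σ 10^(L/10) = 10^(77.2/10) + 10^(72.4/10) + 10^(73.1/10) + 10^(85.2/10) = 4.214e+08.
L_total = 10·log₁₀(4.214e+08) = 86.25 dB.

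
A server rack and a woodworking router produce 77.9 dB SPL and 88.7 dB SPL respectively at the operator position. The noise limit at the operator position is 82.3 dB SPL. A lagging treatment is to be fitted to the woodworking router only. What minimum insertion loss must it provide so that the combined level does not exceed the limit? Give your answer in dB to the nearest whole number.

The untreated sources together contribute 10^(77.9/10) = 6.166e+07, i.e. 77.90 dB SPL.
To meet 82.3 dB SPL overall, the treated woodworking router may contribute at most 10^(82.3/10) − 6.166e+07 = 1.082e+08, i.e. 80.34 dB SPL.
Required insertion loss = 88.7 − 80.34 = 8.36 dB.

8 dB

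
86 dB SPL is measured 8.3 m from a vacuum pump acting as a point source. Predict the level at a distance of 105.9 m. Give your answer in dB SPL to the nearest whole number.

64 dB SPL

For a point source, L₂ = L₁ − 20·log₁₀(r₂/r₁).
L₂ = 86 − 20·log₁₀(105.9/8.3) = 86 − 22.116 = 63.88 dB SPL.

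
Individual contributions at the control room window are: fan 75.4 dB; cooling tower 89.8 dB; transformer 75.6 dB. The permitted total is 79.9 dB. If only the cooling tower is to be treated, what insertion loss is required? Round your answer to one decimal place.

15.5 dB

Everything except the cooling tower sums to 10^(75.4/10) + 10^(75.6/10) = 7.098e+07 in linear terms, 78.51 dB.
The limit corresponds to 10^(79.9/10) = 9.772e+07; subtracting the fixed part leaves 2.674e+07 for the cooling tower, i.e. 74.27 dB.
Required insertion loss = 89.8 − 74.27 = 15.53 dB.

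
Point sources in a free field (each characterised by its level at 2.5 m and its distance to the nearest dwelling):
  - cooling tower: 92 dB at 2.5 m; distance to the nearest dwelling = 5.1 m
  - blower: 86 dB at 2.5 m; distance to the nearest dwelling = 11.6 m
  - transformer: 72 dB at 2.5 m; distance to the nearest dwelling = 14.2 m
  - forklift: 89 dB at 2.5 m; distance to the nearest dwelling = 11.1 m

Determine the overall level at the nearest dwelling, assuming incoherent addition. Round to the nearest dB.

86 dB

Propagate each source to the receiver with L = L_ref − 20·log₁₀(r/r_ref), then add intensities.
cooling tower: 92 − 20·log₁₀(5.1/2.5) = 92 − 6.19 = 85.81 dB.
blower: 86 − 20·log₁₀(11.6/2.5) = 86 − 13.33 = 72.67 dB.
transformer: 72 − 20·log₁₀(14.2/2.5) = 72 − 15.09 = 56.91 dB.
forklift: 89 − 20·log₁₀(11.1/2.5) = 89 − 12.95 = 76.05 dB.
Σ 10^(L/10) = 4.401e+08 → L_total = 10·log₁₀(4.401e+08) = 86.44 dB.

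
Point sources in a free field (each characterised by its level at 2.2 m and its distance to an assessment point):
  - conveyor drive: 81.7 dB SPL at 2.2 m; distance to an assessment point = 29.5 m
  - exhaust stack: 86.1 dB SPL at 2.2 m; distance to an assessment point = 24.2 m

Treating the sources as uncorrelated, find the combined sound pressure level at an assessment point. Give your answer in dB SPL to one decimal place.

66.2 dB SPL

First find each source's level at the receiver (point-source: −20·log₁₀(r/r_ref)), then combine on an intensity basis.
conveyor drive: 81.7 − 20·log₁₀(29.5/2.2) = 81.7 − 22.55 = 59.15 dB SPL.
exhaust stack: 86.1 − 20·log₁₀(24.2/2.2) = 86.1 − 20.83 = 65.27 dB SPL.
Σ 10^(L/10) = 4.189e+06 → L_total = 10·log₁₀(4.189e+06) = 66.22 dB SPL.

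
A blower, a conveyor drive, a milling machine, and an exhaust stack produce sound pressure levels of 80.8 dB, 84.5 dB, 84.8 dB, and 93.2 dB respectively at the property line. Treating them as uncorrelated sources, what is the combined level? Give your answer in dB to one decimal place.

For uncorrelated sources the intensities add, so convert each level to linear form, sum, and take 10·log₁₀ of the total.
Σ 10^(L/10) = 10^(80.8/10) + 10^(84.5/10) + 10^(84.8/10) + 10^(93.2/10) = 2.793e+09.
L_total = 10·log₁₀(2.793e+09) = 94.46 dB.

94.5 dB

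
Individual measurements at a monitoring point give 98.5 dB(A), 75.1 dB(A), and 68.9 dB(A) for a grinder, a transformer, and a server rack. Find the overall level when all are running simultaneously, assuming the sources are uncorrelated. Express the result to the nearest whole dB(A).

Incoherent sources combine by intensity addition: L_total = 10·log₁₀(Σ 10^(L_i/10)).
Σ 10^(L/10) = 10^(98.5/10) + 10^(75.1/10) + 10^(68.9/10) = 7.120e+09.
L_total = 10·log₁₀(7.120e+09) = 98.52 dB(A).

99 dB(A)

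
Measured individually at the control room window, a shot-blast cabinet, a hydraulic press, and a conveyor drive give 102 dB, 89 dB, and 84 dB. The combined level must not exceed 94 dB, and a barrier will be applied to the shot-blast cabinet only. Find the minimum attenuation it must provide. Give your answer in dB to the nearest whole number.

Fixed contribution from the other sources: Σ 10^(L/10) = 10^(89/10) + 10^(84/10) = 1.046e+09 (90.19 dB).
To meet 94 dB overall, the treated shot-blast cabinet may contribute at most 10^(94/10) − 1.046e+09 = 1.466e+09, i.e. 91.66 dB.
Required insertion loss = 102 − 91.66 = 10.34 dB.

10 dB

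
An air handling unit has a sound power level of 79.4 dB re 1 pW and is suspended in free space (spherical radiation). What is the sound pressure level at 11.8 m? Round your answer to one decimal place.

L_p = L_w − 10·log₁₀(4π·r²) with r = 11.8 m.
4π·r² = 1750 m², 10·log₁₀ of that is 32.430 dB.
L_p = 79.4 − 32.430 = 46.97 dB.

47.0 dB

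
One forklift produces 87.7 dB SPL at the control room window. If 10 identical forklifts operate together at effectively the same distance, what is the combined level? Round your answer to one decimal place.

97.7 dB SPL

L_total = L₁ + 10·log₁₀ N for N identical incoherent sources.
L_total = 87.7 + 10·log₁₀(10) = 87.7 + 10.000 = 97.70 dB SPL.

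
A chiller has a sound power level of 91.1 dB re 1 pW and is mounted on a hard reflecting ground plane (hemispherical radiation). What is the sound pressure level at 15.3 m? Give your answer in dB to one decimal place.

The power spreads over a hemisphere of area 2π·r², so L_p = L_w − 10·log₁₀(2π·r²).
2π·r² = 1471 m², 10·log₁₀ of that is 31.676 dB.
L_p = 91.1 − 31.676 = 59.42 dB.

59.4 dB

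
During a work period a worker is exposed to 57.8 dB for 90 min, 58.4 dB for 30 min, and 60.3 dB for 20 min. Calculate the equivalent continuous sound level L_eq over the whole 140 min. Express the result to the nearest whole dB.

L_eq = 10·log₁₀[(1/T)·Σ tᵢ·10^(Lᵢ/10)] with T = 140 min.
Σ tᵢ·10^(Lᵢ/10) = 90·10^(57.8/10) + 30·10^(58.4/10) + 20·10^(60.3/10) = 9.642e+07.
L_eq = 10·log₁₀(9.642e+07/140) = 58.38 dB.

58 dB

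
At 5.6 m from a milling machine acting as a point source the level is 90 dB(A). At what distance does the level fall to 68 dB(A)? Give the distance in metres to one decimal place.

70.5 m

Point-source spreading drops the level by 20·log₁₀(r₂/r₁); inverting, r₂/r₁ = 10^(ΔL/20).
r₂ = 5.6·10^((90−68)/20) = 5.6·10^(22.0/20) = 70.50 m.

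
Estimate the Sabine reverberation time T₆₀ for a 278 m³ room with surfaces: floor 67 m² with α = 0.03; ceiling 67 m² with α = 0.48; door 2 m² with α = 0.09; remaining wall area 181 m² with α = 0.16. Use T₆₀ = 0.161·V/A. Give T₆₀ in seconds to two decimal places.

Summing Sᵢαᵢ: 67·0.03 + 67·0.48 + 2·0.09 + 181·0.16 = 63.31 m².
T₆₀ = 0.161 × 278 / 63.31 = 0.707 s.

0.71 s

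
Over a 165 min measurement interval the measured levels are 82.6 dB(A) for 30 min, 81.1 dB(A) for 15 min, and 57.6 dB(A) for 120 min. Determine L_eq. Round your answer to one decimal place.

Weight each interval's intensity by its duration and average over T = 165 min:
Σ tᵢ·10^(Lᵢ/10) = 30·10^(82.6/10) + 15·10^(81.1/10) + 120·10^(57.6/10) = 7.461e+09.
L_eq = 10·log₁₀(7.461e+09/165) = 76.55 dB(A).

76.6 dB(A)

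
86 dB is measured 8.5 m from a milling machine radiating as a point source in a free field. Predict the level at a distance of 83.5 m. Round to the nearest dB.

66 dB

Point-source attenuation: ΔL = 20·log₁₀(r₂/r₁) = 20·log₁₀(83.5/8.5) = 19.845 dB.
L₂ = 86 − 20·log₁₀(83.5/8.5) = 86 − 19.845 = 66.15 dB.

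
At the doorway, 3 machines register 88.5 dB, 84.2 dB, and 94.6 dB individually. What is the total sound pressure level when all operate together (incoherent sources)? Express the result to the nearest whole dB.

For uncorrelated sources the intensities add, so convert each level to linear form, sum, and take 10·log₁₀ of the total.
Σ 10^(L/10) = 10^(88.5/10) + 10^(84.2/10) + 10^(94.6/10) = 3.855e+09.
L_total = 10·log₁₀(3.855e+09) = 95.86 dB.

96 dB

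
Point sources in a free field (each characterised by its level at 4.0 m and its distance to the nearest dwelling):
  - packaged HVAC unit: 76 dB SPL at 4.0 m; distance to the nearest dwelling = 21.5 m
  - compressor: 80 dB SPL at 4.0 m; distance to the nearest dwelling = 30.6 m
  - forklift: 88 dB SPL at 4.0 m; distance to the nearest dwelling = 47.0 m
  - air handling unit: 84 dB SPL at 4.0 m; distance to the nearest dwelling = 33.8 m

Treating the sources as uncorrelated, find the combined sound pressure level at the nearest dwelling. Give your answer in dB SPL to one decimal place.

Propagate each source to the receiver with L = L_ref − 20·log₁₀(r/r_ref), then add intensities.
packaged HVAC unit: 76 − 20·log₁₀(21.5/4.0) = 76 − 14.61 = 61.39 dB SPL.
compressor: 80 − 20·log₁₀(30.6/4.0) = 80 − 17.67 = 62.33 dB SPL.
forklift: 88 − 20·log₁₀(47.0/4.0) = 88 − 21.40 = 66.60 dB SPL.
air handling unit: 84 − 20·log₁₀(33.8/4.0) = 84 − 18.54 = 65.46 dB SPL.
Σ 10^(L/10) = 1.117e+07 → L_total = 10·log₁₀(1.117e+07) = 70.48 dB SPL.

70.5 dB SPL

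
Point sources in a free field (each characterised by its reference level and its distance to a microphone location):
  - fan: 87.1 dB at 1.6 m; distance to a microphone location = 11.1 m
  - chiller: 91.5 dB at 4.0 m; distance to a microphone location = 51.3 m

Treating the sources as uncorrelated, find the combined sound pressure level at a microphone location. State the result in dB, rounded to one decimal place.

72.8 dB

Propagate each source to the receiver with L = L_ref − 20·log₁₀(r/r_ref), then add intensities.
fan: 87.1 − 20·log₁₀(11.1/1.6) = 87.1 − 16.82 = 70.28 dB.
chiller: 91.5 − 20·log₁₀(51.3/4.0) = 91.5 − 22.16 = 69.34 dB.
Σ 10^(L/10) = 1.924e+07 → L_total = 10·log₁₀(1.924e+07) = 72.84 dB.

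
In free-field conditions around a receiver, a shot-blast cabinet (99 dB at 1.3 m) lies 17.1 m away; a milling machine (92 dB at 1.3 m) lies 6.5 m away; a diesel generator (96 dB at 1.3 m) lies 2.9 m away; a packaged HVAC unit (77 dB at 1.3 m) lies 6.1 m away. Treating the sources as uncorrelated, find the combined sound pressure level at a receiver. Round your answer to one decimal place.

Propagate each source to the receiver with L = L_ref − 20·log₁₀(r/r_ref), then add intensities.
shot-blast cabinet: 99 − 20·log₁₀(17.1/1.3) = 99 − 22.38 = 76.62 dB.
milling machine: 92 − 20·log₁₀(6.5/1.3) = 92 − 13.98 = 78.02 dB.
diesel generator: 96 − 20·log₁₀(2.9/1.3) = 96 − 6.97 = 89.03 dB.
packaged HVAC unit: 77 − 20·log₁₀(6.1/1.3) = 77 − 13.43 = 63.57 dB.
Σ 10^(L/10) = 9.116e+08 → L_total = 10·log₁₀(9.116e+08) = 89.60 dB.

89.6 dB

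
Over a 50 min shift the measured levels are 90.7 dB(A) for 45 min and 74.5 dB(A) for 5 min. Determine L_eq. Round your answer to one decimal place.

90.3 dB(A)

L_eq = 10·log₁₀[(1/T)·Σ tᵢ·10^(Lᵢ/10)] with T = 50 min.
Σ tᵢ·10^(Lᵢ/10) = 45·10^(90.7/10) + 5·10^(74.5/10) = 5.301e+10.
L_eq = 10·log₁₀(5.301e+10/50) = 90.25 dB(A).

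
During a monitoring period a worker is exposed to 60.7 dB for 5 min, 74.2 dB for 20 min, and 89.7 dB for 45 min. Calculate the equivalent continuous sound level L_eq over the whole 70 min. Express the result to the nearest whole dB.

88 dB

L_eq = 10·log₁₀[(1/T)·Σ tᵢ·10^(Lᵢ/10)] with T = 70 min.
Σ tᵢ·10^(Lᵢ/10) = 5·10^(60.7/10) + 20·10^(74.2/10) + 45·10^(89.7/10) = 4.253e+10.
L_eq = 10·log₁₀(4.253e+10/70) = 87.84 dB.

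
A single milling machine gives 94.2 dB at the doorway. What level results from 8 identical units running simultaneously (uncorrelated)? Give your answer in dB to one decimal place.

L_total = L₁ + 10·log₁₀ N for N identical incoherent sources.
L_total = 94.2 + 10·log₁₀(8) = 94.2 + 9.031 = 103.23 dB.

103.2 dB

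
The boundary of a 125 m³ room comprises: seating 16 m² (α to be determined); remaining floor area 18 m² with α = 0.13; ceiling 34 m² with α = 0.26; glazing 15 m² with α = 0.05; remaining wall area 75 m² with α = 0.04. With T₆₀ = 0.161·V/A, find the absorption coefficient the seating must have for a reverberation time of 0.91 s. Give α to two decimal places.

0.45

Required total absorption A = 0.161·125/0.91 = 22.12 m².
Absorption from the other surfaces = 18·0.13 + 34·0.26 + 15·0.05 + 75·0.04 = 14.93 m², so the seating must supply 7.19 m² over 16 m².
α = 7.19/16 = 0.449.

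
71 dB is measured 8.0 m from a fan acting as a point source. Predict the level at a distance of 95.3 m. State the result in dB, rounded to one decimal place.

For a point source, L₂ = L₁ − 20·log₁₀(r₂/r₁).
L₂ = 71 − 20·log₁₀(95.3/8.0) = 71 − 21.520 = 49.48 dB.

49.5 dB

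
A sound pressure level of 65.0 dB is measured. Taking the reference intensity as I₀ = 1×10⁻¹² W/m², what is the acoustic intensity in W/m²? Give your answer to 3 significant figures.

3.16e-06 W/m²

L = 10·log₁₀(I/I₀) ⇒ I = I₀·10^(L/10) = 10⁻¹² × 10^6.50.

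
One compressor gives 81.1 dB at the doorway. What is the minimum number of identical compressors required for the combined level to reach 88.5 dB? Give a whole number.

6

Need L₁ + 10·log₁₀ N ≥ 88.5, i.e. log₁₀ N ≥ 0.74.
N ≥ 10^(7.4/10) = 5.495, so N = 6.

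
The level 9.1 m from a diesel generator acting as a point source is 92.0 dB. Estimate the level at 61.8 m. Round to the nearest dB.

For a point source, L₂ = L₁ − 20·log₁₀(r₂/r₁).
L₂ = 92.0 − 20·log₁₀(61.8/9.1) = 92.0 − 16.639 = 75.36 dB.

75 dB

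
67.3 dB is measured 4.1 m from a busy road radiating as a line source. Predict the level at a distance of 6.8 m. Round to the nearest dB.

For a line source, L₂ = L₁ − 10·log₁₀(r₂/r₁).
L₂ = 67.3 − 10·log₁₀(6.8/4.1) = 67.3 − 2.197 = 65.10 dB.

65 dB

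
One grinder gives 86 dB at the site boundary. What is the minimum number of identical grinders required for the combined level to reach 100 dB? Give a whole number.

The shortfall is 100 − 86 = 14.0 dB, and N units add 10·log₁₀ N, so need 10·log₁₀ N ≥ 14.0.
N ≥ 10^(14.0/10) = 25.119, so N = 26.

26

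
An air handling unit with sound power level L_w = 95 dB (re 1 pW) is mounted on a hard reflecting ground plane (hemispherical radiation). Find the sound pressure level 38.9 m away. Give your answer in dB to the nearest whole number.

The power spreads over a hemisphere of area 2π·r², so L_p = L_w − 10·log₁₀(2π·r²).
2π·r² = 9508 m², 10·log₁₀ of that is 39.781 dB.
L_p = 95 − 39.781 = 55.22 dB.

55 dB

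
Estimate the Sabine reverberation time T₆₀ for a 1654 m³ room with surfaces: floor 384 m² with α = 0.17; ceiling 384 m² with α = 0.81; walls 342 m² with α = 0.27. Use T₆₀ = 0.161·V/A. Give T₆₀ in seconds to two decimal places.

A = Σ Sᵢαᵢ = 384·0.17 + 384·0.81 + 342·0.27 = 468.66 m².
T₆₀ = 0.161·V/A = 0.161·1654/468.66 = 0.568 s.

0.57 s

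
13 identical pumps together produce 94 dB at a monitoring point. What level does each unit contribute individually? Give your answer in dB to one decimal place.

82.9 dB

For N identical incoherent sources L_total = L₁ + 10·log₁₀ N, so L₁ = 94 − 10·log₁₀(13) = 94 − 11.139.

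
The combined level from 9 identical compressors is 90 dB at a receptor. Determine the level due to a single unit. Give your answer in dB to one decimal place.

Dividing the total intensity by 9 lowers the level by 10·log₁₀ 9 = 9.542 dB: L₁ = 90 − 9.542.

80.5 dB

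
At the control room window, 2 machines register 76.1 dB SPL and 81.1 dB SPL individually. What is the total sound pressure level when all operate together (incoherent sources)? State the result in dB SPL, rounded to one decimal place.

For uncorrelated sources the intensities add, so convert each level to linear form, sum, and take 10·log₁₀ of the total.
Σ 10^(L/10) = 10^(76.1/10) + 10^(81.1/10) = 1.696e+08.
L_total = 10·log₁₀(1.696e+08) = 82.29 dB SPL.

82.3 dB SPL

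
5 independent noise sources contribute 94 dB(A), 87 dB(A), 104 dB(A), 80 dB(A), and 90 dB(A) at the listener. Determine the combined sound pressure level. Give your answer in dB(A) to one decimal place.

For uncorrelated sources the intensities add, so convert each level to linear form, sum, and take 10·log₁₀ of the total.
Σ 10^(L/10) = 10^(94/10) + 10^(87/10) + 10^(104/10) + 10^(80/10) + 10^(90/10) = 2.923e+10.
L_total = 10·log₁₀(2.923e+10) = 104.66 dB(A).

104.7 dB(A)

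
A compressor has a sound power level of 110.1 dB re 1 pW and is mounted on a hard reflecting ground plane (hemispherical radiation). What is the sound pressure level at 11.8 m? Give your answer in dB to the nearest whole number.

Free-field hemispherical radiation: L_p = L_w − 10·log₁₀(2π·r²), r = 11.8 m.
2π·r² = 874.9 m², 10·log₁₀ of that is 29.419 dB.
L_p = 110.1 − 29.419 = 80.68 dB.

81 dB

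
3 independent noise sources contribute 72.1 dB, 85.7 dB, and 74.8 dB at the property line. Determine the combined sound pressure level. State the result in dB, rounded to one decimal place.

86.2 dB

For uncorrelated sources the intensities add, so convert each level to linear form, sum, and take 10·log₁₀ of the total.
Σ 10^(L/10) = 10^(72.1/10) + 10^(85.7/10) + 10^(74.8/10) = 4.180e+08.
L_total = 10·log₁₀(4.180e+08) = 86.21 dB.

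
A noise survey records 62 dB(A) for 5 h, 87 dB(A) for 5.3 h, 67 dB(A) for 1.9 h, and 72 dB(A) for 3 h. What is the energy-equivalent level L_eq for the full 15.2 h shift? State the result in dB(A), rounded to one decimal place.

Weight each interval's intensity by its duration and average over T = 15.2 h:
Σ tᵢ·10^(Lᵢ/10) = 5·10^(62/10) + 5.3·10^(87/10) + 1.9·10^(67/10) + 3·10^(72/10) = 2.721e+09.
L_eq = 10·log₁₀(2.721e+09/15.2) = 82.53 dB(A).

82.5 dB(A)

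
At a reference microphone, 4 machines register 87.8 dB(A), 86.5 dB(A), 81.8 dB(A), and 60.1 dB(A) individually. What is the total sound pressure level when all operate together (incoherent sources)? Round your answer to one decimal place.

Incoherent sources combine by intensity addition: L_total = 10·log₁₀(Σ 10^(L_i/10)).
Σ 10^(L/10) = 10^(87.8/10) + 10^(86.5/10) + 10^(81.8/10) + 10^(60.1/10) = 1.202e+09.
L_total = 10·log₁₀(1.202e+09) = 90.80 dB(A).

90.8 dB(A)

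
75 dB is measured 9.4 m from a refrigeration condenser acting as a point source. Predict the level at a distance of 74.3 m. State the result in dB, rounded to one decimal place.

Spherical spreading from a point source gives a 20·log₁₀(r₂/r₁) drop.
L₂ = 75 − 20·log₁₀(74.3/9.4) = 75 − 17.957 = 57.04 dB.

57.0 dB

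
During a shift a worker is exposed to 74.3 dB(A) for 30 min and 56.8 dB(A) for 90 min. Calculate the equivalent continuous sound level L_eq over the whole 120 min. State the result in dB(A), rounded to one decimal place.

68.5 dB(A)

The energy average is taken in the linear domain: L_eq = 10·log₁₀[(Σ tᵢ·10^(Lᵢ/10))/T], T = 120 min.
Σ tᵢ·10^(Lᵢ/10) = 30·10^(74.3/10) + 90·10^(56.8/10) = 8.505e+08.
L_eq = 10·log₁₀(8.505e+08/120) = 68.51 dB(A).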